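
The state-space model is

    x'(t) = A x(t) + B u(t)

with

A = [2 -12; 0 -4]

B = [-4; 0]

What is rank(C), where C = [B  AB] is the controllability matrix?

1

AB = [[-8], [0]]
Controllability matrix C = [B  AB] = [[-4, -8], [0, 0]]
Every column of C is a scalar multiple of column 1 = [-4, 0] (multipliers 1, 2), so the columns span a one-dimensional space.
C ≠ 0, hence rank(C) = 1.
rank(C) = 1 < n = 2, so the pair (A, B) is not completely controllable.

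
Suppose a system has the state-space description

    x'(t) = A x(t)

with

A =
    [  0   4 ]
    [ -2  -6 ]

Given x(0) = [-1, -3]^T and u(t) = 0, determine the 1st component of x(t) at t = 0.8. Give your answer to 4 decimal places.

det(sI - A) = s^2 - (tr A)s + det A, with tr A = 0 + (-6) = -6 and det A = 0·(-6) - 4·(-2) = 0 - (-8) = 8.
So p(s) = det(sI - A) = s^2 + 6s + 8.
Factor s^2 + 6s + 8: two numbers with sum -6 and product 8 are -2 and -4, so s^2 + 6s + 8 = (s + 2)(s + 4).
Hence p(s) = (s + 2) (s + 4), with roots -4, -2.
The eigenvalues -4, -2 are distinct and real, so A is diagonalisable and x(t) = e^{At} x(0) = V diag(e^{λ_i t}) V^{-1} x(0), where the columns of V are the eigenvectors.
λ = -4: A - (-4)I = [[4, 4], [-2, -2]]. Row 1 gives 4·v1 + 4·v2 = 0, so take v_1 = [-1, 1]^T.
λ = -2: A - (-2)I = [[2, 4], [-2, -4]]. Row 1 gives 2·v1 + 4·v2 = 0, so take v_2 = [2, -1]^T.
V = [v_1 v_2] = [[-1, 2], [1, -1]] has det V = -1, so V^{-1} = adj(V)/det V = [[1, 2], [1, 1]].
Modal coordinates z(0) = V^{-1} x(0): 1·(-1) + 2·(-3) = -7; 1·(-1) + 1·(-3) = -4; so z(0) = [-7, -4]^T.
x_1(t) = Σ_i (v_i)_1 · z_i(0) · e^{λ_i t} (row 1 of V times the modal terms).
x_1(0.8) = (-1)·(-7)·e^{-4·0.8} + 2·(-4)·e^{-2·0.8} = 7·0.040762 + (-8)·0.201897 = -1.3298.

-1.3298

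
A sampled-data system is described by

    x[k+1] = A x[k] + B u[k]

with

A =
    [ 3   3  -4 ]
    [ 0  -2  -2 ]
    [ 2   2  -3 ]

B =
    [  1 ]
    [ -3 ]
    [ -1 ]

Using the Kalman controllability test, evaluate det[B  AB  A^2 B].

230

AB = [[-2], [8], [-1]]
A^2B = [[22], [-14], [15]]
Controllability matrix C = [B  AB  A^2B] = [[1, -2, 22], [-3, 8, -14], [-1, -1, 15]]
Expanding along the first row, det(C) = 1·(8·15 - (-14)·(-1)) - (-2)·((-3)·15 - (-14)·(-1)) + 22·((-3)·(-1) - 8·(-1)) = 1·106 - (-2)·(-59) + 22·11 = 230
Since det(C) ≠ 0, rank(C) = 3 and the system is completely controllable.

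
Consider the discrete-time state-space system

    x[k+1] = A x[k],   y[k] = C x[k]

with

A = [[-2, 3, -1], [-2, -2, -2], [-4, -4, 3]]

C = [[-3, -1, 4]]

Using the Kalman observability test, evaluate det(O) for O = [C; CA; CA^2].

CA = [[-8, -23, 17]]
CA^2 = [[-6, -46, 105]]
Observability matrix O = [C; CA; CA^2] = [[-3, -1, 4], [-8, -23, 17], [-6, -46, 105]]
Expanding along the first row, det(O) = (-3)·((-23)·105 - 17·(-46)) - (-1)·((-8)·105 - 17·(-6)) + 4·((-8)·(-46) - (-23)·(-6)) = (-3)·(-1633) - (-1)·(-738) + 4·230 = 5081
Since det(O) ≠ 0, rank(O) = 3 and the system is completely observable.

5081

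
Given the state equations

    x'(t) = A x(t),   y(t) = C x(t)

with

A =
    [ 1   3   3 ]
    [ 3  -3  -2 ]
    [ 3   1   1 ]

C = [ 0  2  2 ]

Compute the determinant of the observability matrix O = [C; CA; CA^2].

72

CA = [[12, -4, -2]]
CA^2 = [[-6, 46, 42]]
Observability matrix O = [C; CA; CA^2] = [[0, 2, 2], [12, -4, -2], [-6, 46, 42]]
Expanding along the first row, det(O) = 0·((-4)·42 - (-2)·46) - 2·(12·42 - (-2)·(-6)) + 2·(12·46 - (-4)·(-6)) = 0·(-76) - 2·492 + 2·528 = 72
Since det(O) ≠ 0, rank(O) = 3 and the system is completely observable.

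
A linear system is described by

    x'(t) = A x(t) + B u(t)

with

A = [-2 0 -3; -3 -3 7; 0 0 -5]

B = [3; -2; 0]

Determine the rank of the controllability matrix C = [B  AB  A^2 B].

AB = [[-6], [-3], [0]]
A^2B = [[12], [27], [0]]
Controllability matrix C = [B  AB  A^2B] = [[3, -6, 12], [-2, -3, 27], [0, 0, 0]]
Row 3 of C is identically zero, so rank(C) ≤ 2.
The 2×2 minor from rows 1, 2, columns 1, 2 is 3·(-3) - (-6)·(-2) = -9 - 12 = -21 ≠ 0, so rank(C) = 2.
rank(C) = 2 < n = 3, so the pair (A, B) is not completely controllable.

2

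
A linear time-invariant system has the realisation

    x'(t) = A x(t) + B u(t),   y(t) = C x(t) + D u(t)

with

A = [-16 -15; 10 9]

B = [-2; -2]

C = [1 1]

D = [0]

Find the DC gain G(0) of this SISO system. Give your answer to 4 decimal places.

-0.6667

G(0) = C(-A)^{-1}B + D = -C A^{-1} B + D.
det A = 6, so A^{-1} = (1/6)·adj(A) = [[3/2, 5/2], [-5/3, -8/3]]
A^{-1} B = [-8, 26/3]^T
C A^{-1} B = 2/3
G(0) = D - C A^{-1} B = 0 - (2/3) = -2/3 ≈ -0.6667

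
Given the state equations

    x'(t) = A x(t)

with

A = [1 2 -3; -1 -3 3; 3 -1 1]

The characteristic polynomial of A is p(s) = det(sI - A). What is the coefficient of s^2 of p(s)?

Expand det(sI - A) for the 3×3 matrix.
p(s) = s^3 + s^2 + 9s + 10.
(Check: constant term = det(-A) = (-1)^3 det A = 10; coefficient of s^2 = -tr A = 1.)
The coefficient of s^2 is 1.

1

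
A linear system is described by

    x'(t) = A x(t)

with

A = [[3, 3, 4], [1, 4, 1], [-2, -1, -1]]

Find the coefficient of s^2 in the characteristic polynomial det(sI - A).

Expand det(sI - A) for the 3×3 matrix.
p(s) = s^3 - 6s^2 + 11s - 16.
(Check: constant term = det(-A) = (-1)^3 det A = -16; coefficient of s^2 = -tr A = -6.)
The coefficient of s^2 is -6.

-6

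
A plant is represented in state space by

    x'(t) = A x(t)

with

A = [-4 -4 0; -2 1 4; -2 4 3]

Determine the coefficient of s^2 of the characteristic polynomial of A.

Expand det(sI - A) for the 3×3 matrix.
p(s) = s^3 - 37s - 60.
(Check: constant term = det(-A) = (-1)^3 det A = -60; coefficient of s^2 = -tr A = 0.)
The coefficient of s^2 is 0.

0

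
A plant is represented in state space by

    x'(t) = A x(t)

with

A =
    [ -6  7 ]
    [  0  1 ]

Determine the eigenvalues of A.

det(sI - A) = s^2 - (tr A)s + det A, with tr A = (-6) + 1 = -5 and det A = (-6)·1 - 7·0 = -6 - 0 = -6.
So p(s) = det(sI - A) = s^2 + 5s - 6.
Factor s^2 + 5s - 6: two numbers with sum -5 and product -6 are 1 and -6, so s^2 + 5s - 6 = (s - 1)(s + 6).
Hence p(s) = (s - 1) (s + 6), with roots -6, 1.
At least one eigenvalue has non-negative real part, so the system is not asymptotically stable.

-6, 1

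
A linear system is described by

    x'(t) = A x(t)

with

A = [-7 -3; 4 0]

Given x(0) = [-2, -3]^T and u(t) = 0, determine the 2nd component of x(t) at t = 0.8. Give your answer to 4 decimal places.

det(sI - A) = s^2 - (tr A)s + det A, with tr A = (-7) + 0 = -7 and det A = (-7)·0 - (-3)·4 = 0 - (-12) = 12.
So p(s) = det(sI - A) = s^2 + 7s + 12.
Factor s^2 + 7s + 12: two numbers with sum -7 and product 12 are -3 and -4, so s^2 + 7s + 12 = (s + 3)(s + 4).
Hence p(s) = (s + 3) (s + 4), with roots -4, -3.
The eigenvalues -4, -3 are distinct and real, so A is diagonalisable and x(t) = e^{At} x(0) = V diag(e^{λ_i t}) V^{-1} x(0), where the columns of V are the eigenvectors.
λ = -4: A - (-4)I = [[-3, -3], [4, 4]]. Row 1 gives (-3)·v1 + (-3)·v2 = 0, so take v_1 = [1, -1]^T.
λ = -3: A - (-3)I = [[-4, -3], [4, 3]]. Row 1 gives (-4)·v1 + (-3)·v2 = 0, so take v_2 = [-3, 4]^T.
V = [v_1 v_2] = [[1, -3], [-1, 4]] has det V = 1, so V^{-1} = adj(V)/det V = [[4, 3], [1, 1]].
Modal coordinates z(0) = V^{-1} x(0): 4·(-2) + 3·(-3) = -17; 1·(-2) + 1·(-3) = -5; so z(0) = [-17, -5]^T.
x_2(t) = Σ_i (v_i)_2 · z_i(0) · e^{λ_i t} (row 2 of V times the modal terms).
x_2(0.8) = (-1)·(-17)·e^{-4·0.8} + 4·(-5)·e^{-3·0.8} = 17·0.040762 + (-20)·0.090718 = -1.1214.

-1.1214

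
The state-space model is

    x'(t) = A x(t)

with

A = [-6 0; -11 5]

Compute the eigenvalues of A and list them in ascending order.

-6, 5

det(sI - A) = s^2 - (tr A)s + det A, with tr A = (-6) + 5 = -1 and det A = (-6)·5 - 0·(-11) = -30 - 0 = -30.
So p(s) = det(sI - A) = s^2 + s - 30.
Factor s^2 + s - 30: two numbers with sum -1 and product -30 are 5 and -6, so s^2 + s - 30 = (s - 5)(s + 6).
Hence p(s) = (s - 5) (s + 6), with roots -6, 5.
At least one eigenvalue has non-negative real part, so the system is not asymptotically stable.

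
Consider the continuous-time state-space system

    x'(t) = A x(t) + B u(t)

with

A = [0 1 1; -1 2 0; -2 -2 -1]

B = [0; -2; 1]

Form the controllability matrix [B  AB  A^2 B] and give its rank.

3

AB = [[-1], [-4], [3]]
A^2B = [[-1], [-7], [7]]
Controllability matrix C = [B  AB  A^2B] = [[0, -1, -1], [-2, -4, -7], [1, 3, 7]]
det(C) = 0·((-4)·7 - (-7)·3) - (-1)·((-2)·7 - (-7)·1) + (-1)·((-2)·3 - (-4)·1) = 0·(-7) - (-1)·(-7) + (-1)·(-2) = -5 ≠ 0, so rank(C) = 3.
rank(C) = 3 = n, so the pair (A, B) is completely controllable.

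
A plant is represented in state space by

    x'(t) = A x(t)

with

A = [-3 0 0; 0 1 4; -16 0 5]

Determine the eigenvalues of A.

-3, 1, 5

det(sI - A) = s^3 - (tr A)s^2 + (M11 + M22 + M33)s - det A, where Mii is the 2×2 principal minor of A obtained by deleting row i and column i.
tr A = (-3) + 1 + 5 = 3; M11 = 1·5 - 4·0 = 5 - 0 = 5; M22 = (-3)·5 - 0·(-16) = -15 - 0 = -15; M33 = (-3)·1 - 0·0 = -3 - 0 = -3; sum of minors = -13.
det A = (-3)·(1·5 - 4·0) - 0·(0·5 - 4·(-16)) + 0·(0·0 - 1·(-16)) = (-3)·5 - 0·64 + 0·16 = -15.
So p(s) = det(sI - A) = s^3 - 3s^2 - 13s + 15.
Rational-root test: any integer root divides 15. Testing small divisors, s = 1 works: p(1) = 1 + (-3) + (-13) + 15 = 0, so (s - 1) is a factor.
Dividing, p(s) = (s - 1)(s^2 - 2s - 15).
Factor s^2 - 2s - 15: two numbers with sum 2 and product -15 are 5 and -3, so s^2 - 2s - 15 = (s - 5)(s + 3).
Hence p(s) = (s - 5) (s - 1) (s + 3), with roots -3, 1, 5.
At least one eigenvalue has non-negative real part, so the system is not asymptotically stable.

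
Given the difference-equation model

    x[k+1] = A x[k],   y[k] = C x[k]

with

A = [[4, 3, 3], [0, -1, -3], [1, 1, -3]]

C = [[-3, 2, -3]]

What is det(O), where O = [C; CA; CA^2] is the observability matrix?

3645

CA = [[-15, -14, -6]]
CA^2 = [[-66, -37, 15]]
Observability matrix O = [C; CA; CA^2] = [[-3, 2, -3], [-15, -14, -6], [-66, -37, 15]]
Expanding along the first row, det(O) = (-3)·((-14)·15 - (-6)·(-37)) - 2·((-15)·15 - (-6)·(-66)) + (-3)·((-15)·(-37) - (-14)·(-66)) = (-3)·(-432) - 2·(-621) + (-3)·(-369) = 3645
Since det(O) ≠ 0, rank(O) = 3 and the system is completely observable.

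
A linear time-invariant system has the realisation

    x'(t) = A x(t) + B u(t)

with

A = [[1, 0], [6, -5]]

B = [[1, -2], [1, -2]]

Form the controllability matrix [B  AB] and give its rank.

1

AB = [[1, -2], [1, -2]]
Controllability matrix C = [B  AB] = [[1, -2, 1, -2], [1, -2, 1, -2]]
Every column of C is a scalar multiple of column 1 = [1, 1] (multipliers 1, -2, 1, -2), so the columns span a one-dimensional space.
C ≠ 0, hence rank(C) = 1.
rank(C) = 1 < n = 2, so the pair (A, B) is not completely controllable.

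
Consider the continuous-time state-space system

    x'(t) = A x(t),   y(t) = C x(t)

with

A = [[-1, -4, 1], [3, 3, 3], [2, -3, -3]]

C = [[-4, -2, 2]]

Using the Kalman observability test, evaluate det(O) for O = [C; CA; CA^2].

-4392

CA = [[2, 4, -16]]
CA^2 = [[-22, 52, 62]]
Observability matrix O = [C; CA; CA^2] = [[-4, -2, 2], [2, 4, -16], [-22, 52, 62]]
Expanding along the first row, det(O) = (-4)·(4·62 - (-16)·52) - (-2)·(2·62 - (-16)·(-22)) + 2·(2·52 - 4·(-22)) = (-4)·1080 - (-2)·(-228) + 2·192 = -4392
Since det(O) ≠ 0, rank(O) = 3 and the system is completely observable.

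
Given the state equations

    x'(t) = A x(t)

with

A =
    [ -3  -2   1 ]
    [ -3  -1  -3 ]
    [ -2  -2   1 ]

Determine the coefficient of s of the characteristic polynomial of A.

-11

Expand det(sI - A) for the 3×3 matrix.
p(s) = s^3 + 3s^2 - 11s - 7.
(Check: constant term = det(-A) = (-1)^3 det A = -7; coefficient of s^2 = -tr A = 3.)
The coefficient of s is -11.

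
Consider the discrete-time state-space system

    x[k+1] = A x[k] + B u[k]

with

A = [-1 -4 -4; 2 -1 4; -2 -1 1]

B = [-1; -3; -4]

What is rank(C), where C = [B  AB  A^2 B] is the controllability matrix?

3

AB = [[29], [-15], [1]]
A^2B = [[27], [77], [-42]]
Controllability matrix C = [B  AB  A^2B] = [[-1, 29, 27], [-3, -15, 77], [-4, 1, -42]]
det(C) = (-1)·((-15)·(-42) - 77·1) - 29·((-3)·(-42) - 77·(-4)) + 27·((-3)·1 - (-15)·(-4)) = (-1)·553 - 29·434 + 27·(-63) = -14840 ≠ 0, so rank(C) = 3.
rank(C) = 3 = n, so the pair (A, B) is completely controllable.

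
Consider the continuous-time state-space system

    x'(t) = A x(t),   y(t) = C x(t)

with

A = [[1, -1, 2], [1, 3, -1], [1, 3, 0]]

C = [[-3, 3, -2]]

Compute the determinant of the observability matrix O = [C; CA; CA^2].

CA = [[-2, 6, -9]]
CA^2 = [[-5, -7, -10]]
Observability matrix O = [C; CA; CA^2] = [[-3, 3, -2], [-2, 6, -9], [-5, -7, -10]]
Expanding along the first row, det(O) = (-3)·(6·(-10) - (-9)·(-7)) - 3·((-2)·(-10) - (-9)·(-5)) + (-2)·((-2)·(-7) - 6·(-5)) = (-3)·(-123) - 3·(-25) + (-2)·44 = 356
Since det(O) ≠ 0, rank(O) = 3 and the system is completely observable.

356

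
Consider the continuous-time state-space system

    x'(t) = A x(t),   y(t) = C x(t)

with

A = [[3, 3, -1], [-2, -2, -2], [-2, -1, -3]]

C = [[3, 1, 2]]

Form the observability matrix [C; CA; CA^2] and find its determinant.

189

CA = [[3, 5, -11]]
CA^2 = [[21, 10, 20]]
Observability matrix O = [C; CA; CA^2] = [[3, 1, 2], [3, 5, -11], [21, 10, 20]]
Expanding along the first row, det(O) = 3·(5·20 - (-11)·10) - 1·(3·20 - (-11)·21) + 2·(3·10 - 5·21) = 3·210 - 1·291 + 2·(-75) = 189
Since det(O) ≠ 0, rank(O) = 3 and the system is completely observable.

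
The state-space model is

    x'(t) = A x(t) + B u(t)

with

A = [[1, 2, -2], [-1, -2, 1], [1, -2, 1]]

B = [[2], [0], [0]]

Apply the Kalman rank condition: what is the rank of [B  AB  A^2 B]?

3

AB = [[2], [-2], [2]]
A^2B = [[-6], [4], [8]]
Controllability matrix C = [B  AB  A^2B] = [[2, 2, -6], [0, -2, 4], [0, 2, 8]]
det(C) = 2·((-2)·8 - 4·2) - 2·(0·8 - 4·0) + (-6)·(0·2 - (-2)·0) = 2·(-24) - 2·0 + (-6)·0 = -48 ≠ 0, so rank(C) = 3.
rank(C) = 3 = n, so the pair (A, B) is completely controllable.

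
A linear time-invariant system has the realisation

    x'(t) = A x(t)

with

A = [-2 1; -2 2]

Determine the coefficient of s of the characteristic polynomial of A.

0

For a 2×2 matrix, det(sI - A) = s^2 - (tr A)s + det A.
tr A = 0, det A = -2.
So p(s) = s^2 - 2.
The coefficient of s is 0.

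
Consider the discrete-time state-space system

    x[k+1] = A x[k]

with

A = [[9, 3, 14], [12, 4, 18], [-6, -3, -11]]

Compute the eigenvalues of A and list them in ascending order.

det(zI - A) = z^3 - (tr A)z^2 + (M11 + M22 + M33)z - det A, where Mii is the 2×2 principal minor of A obtained by deleting row i and column i.
tr A = 9 + 4 + (-11) = 2; M11 = 4·(-11) - 18·(-3) = -44 - (-54) = 10; M22 = 9·(-11) - 14·(-6) = -99 - (-84) = -15; M33 = 9·4 - 3·12 = 36 - 36 = 0; sum of minors = -5.
det A = 9·(4·(-11) - 18·(-3)) - 3·(12·(-11) - 18·(-6)) + 14·(12·(-3) - 4·(-6)) = 9·10 - 3·(-24) + 14·(-12) = -6.
So p(z) = det(zI - A) = z^3 - 2z^2 - 5z + 6.
Rational-root test: any integer root divides 6. Testing small divisors, z = 1 works: p(1) = 1 + (-2) + (-5) + 6 = 0, so (z - 1) is a factor.
Dividing, p(z) = (z - 1)(z^2 - z - 6).
Factor z^2 - z - 6: two numbers with sum 1 and product -6 are 3 and -2, so z^2 - z - 6 = (z - 3)(z + 2).
Hence p(z) = (z - 3) (z - 1) (z + 2), with roots -2, 1, 3.

-2, 1, 3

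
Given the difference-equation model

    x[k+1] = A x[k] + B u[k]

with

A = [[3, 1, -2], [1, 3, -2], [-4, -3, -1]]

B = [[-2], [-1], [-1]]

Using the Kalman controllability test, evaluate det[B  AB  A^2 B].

-455

AB = [[-5], [-3], [12]]
A^2B = [[-42], [-38], [17]]
Controllability matrix C = [B  AB  A^2B] = [[-2, -5, -42], [-1, -3, -38], [-1, 12, 17]]
Expanding along the first row, det(C) = (-2)·((-3)·17 - (-38)·12) - (-5)·((-1)·17 - (-38)·(-1)) + (-42)·((-1)·12 - (-3)·(-1)) = (-2)·405 - (-5)·(-55) + (-42)·(-15) = -455
Since det(C) ≠ 0, rank(C) = 3 and the system is completely controllable.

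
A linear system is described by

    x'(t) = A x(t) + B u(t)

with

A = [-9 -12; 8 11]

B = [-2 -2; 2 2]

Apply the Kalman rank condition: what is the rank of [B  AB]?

1

AB = [[-6, -6], [6, 6]]
Controllability matrix C = [B  AB] = [[-2, -2, -6, -6], [2, 2, 6, 6]]
Every column of C is a scalar multiple of column 1 = [-2, 2] (multipliers 1, 1, 3, 3), so the columns span a one-dimensional space.
C ≠ 0, hence rank(C) = 1.
rank(C) = 1 < n = 2, so the pair (A, B) is not completely controllable.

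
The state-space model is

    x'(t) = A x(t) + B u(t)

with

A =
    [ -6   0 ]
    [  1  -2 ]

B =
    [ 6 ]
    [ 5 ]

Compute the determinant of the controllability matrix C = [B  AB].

AB = [[-36], [-4]]
Controllability matrix C = [B  AB] = [[6, -36], [5, -4]]
det(C) = 6·(-4) - (-36)·5 = -24 - (-180) = 156
Since det(C) ≠ 0, rank(C) = 2 and the system is completely controllable.

156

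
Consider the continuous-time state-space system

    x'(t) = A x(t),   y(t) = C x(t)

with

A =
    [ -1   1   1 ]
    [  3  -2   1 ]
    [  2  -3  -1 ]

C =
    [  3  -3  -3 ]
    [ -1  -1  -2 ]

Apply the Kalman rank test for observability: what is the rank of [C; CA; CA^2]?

CA = [[-18, 18, 3], [-6, 7, 0]]
CA^2 = [[78, -63, -3], [27, -20, 1]]
Observability matrix O = [C; CA; CA^2] = [[3, -3, -3], [-1, -1, -2], [-18, 18, 3], [-6, 7, 0], [78, -63, -3], [27, -20, 1]]
Take the 3×3 submatrix of O formed by rows 1, 2, 3: [[3, -3, -3], [-1, -1, -2], [-18, 18, 3]]. Its determinant is 3·((-1)·3 - (-2)·18) - (-3)·((-1)·3 - (-2)·(-18)) + (-3)·((-1)·18 - (-1)·(-18)) = 3·33 - (-3)·(-39) + (-3)·(-36) = 90 ≠ 0.
So rank(O) ≥ 3; since O has 3 columns, rank(O) = 3.
rank(O) = 3 = n, so the pair (A, C) is completely observable.

3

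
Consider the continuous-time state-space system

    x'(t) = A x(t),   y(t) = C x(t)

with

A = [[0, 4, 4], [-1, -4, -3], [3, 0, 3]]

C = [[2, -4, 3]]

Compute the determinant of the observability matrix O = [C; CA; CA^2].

CA = [[13, 24, 29]]
CA^2 = [[63, -44, 67]]
Observability matrix O = [C; CA; CA^2] = [[2, -4, 3], [13, 24, 29], [63, -44, 67]]
Expanding along the first row, det(O) = 2·(24·67 - 29·(-44)) - (-4)·(13·67 - 29·63) + 3·(13·(-44) - 24·63) = 2·2884 - (-4)·(-956) + 3·(-2084) = -4308
Since det(O) ≠ 0, rank(O) = 3 and the system is completely observable.

-4308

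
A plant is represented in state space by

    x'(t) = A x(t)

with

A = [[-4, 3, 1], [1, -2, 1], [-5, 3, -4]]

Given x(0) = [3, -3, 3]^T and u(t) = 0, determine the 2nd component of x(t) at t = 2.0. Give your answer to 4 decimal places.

-0.1354

det(sI - A) = s^3 - (tr A)s^2 + (M11 + M22 + M33)s - det A, where Mii is the 2×2 principal minor of A obtained by deleting row i and column i.
tr A = (-4) + (-2) + (-4) = -10; M11 = (-2)·(-4) - 1·3 = 8 - 3 = 5; M22 = (-4)·(-4) - 1·(-5) = 16 - (-5) = 21; M33 = (-4)·(-2) - 3·1 = 8 - 3 = 5; sum of minors = 31.
det A = (-4)·((-2)·(-4) - 1·3) - 3·(1·(-4) - 1·(-5)) + 1·(1·3 - (-2)·(-5)) = (-4)·5 - 3·1 + 1·(-7) = -30.
So p(s) = det(sI - A) = s^3 + 10s^2 + 31s + 30.
Rational-root test: any integer root divides 30. Testing small divisors, s = -2 works: p(-2) = -8 + 40 + (-62) + 30 = 0, so (s + 2) is a factor.
Dividing, p(s) = (s + 2)(s^2 + 8s + 15).
Factor s^2 + 8s + 15: two numbers with sum -8 and product 15 are -3 and -5, so s^2 + 8s + 15 = (s + 3)(s + 5).
Hence p(s) = (s + 2) (s + 3) (s + 5), with roots -5, -3, -2.
The eigenvalues -5, -3, -2 are distinct and real, so A is diagonalisable and x(t) = e^{At} x(0) = V diag(e^{λ_i t}) V^{-1} x(0), where the columns of V are the eigenvectors.
λ = -5: A - (-5)I = [[1, 3, 1], [1, 3, 1], [-5, 3, 1]]. v must be orthogonal to every row; (row 1) × (row 3) = [0, -6, 18], so take v_1 = [0, 1, -3]^T.
λ = -3: A - (-3)I = [[-1, 3, 1], [1, 1, 1], [-5, 3, -1]]. v must be orthogonal to every row; (row 1) × (row 2) = [2, 2, -4], so take v_2 = [-1, -1, 2]^T.
λ = -2: A - (-2)I = [[-2, 3, 1], [1, 0, 1], [-5, 3, -2]]. v must be orthogonal to every row; (row 1) × (row 2) = [3, 3, -3], so take v_3 = [1, 1, -1]^T.
V = [v_1 v_2 v_3] = [[0, -1, 1], [1, -1, 1], [-3, 2, -1]] has det V = 1, so V^{-1} = adj(V)/det V = [[-1, 1, 0], [-2, 3, 1], [-1, 3, 1]].
Modal coordinates z(0) = V^{-1} x(0): (-1)·3 + 1·(-3) + 0·3 = -6; (-2)·3 + 3·(-3) + 1·3 = -12; (-1)·3 + 3·(-3) + 1·3 = -9; so z(0) = [-6, -12, -9]^T.
x_2(t) = Σ_i (v_i)_2 · z_i(0) · e^{λ_i t} (row 2 of V times the modal terms).
x_2(2.0) = 1·(-6)·e^{-5·2.0} + (-1)·(-12)·e^{-3·2.0} + 1·(-9)·e^{-2·2.0} = (-6)·0.000045 + 12·0.002479 + (-9)·0.018316 = -0.1354.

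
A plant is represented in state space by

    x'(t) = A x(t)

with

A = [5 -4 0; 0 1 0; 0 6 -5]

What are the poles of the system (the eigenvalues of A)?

det(sI - A) = s^3 - (tr A)s^2 + (M11 + M22 + M33)s - det A, where Mii is the 2×2 principal minor of A obtained by deleting row i and column i.
tr A = 5 + 1 + (-5) = 1; M11 = 1·(-5) - 0·6 = -5 - 0 = -5; M22 = 5·(-5) - 0·0 = -25 - 0 = -25; M33 = 5·1 - (-4)·0 = 5 - 0 = 5; sum of minors = -25.
det A = 5·(1·(-5) - 0·6) - (-4)·(0·(-5) - 0·0) + 0·(0·6 - 1·0) = 5·(-5) - (-4)·0 + 0·0 = -25.
So p(s) = det(sI - A) = s^3 - s^2 - 25s + 25.
Rational-root test: any integer root divides 25. Testing small divisors, s = 1 works: p(1) = 1 + (-1) + (-25) + 25 = 0, so (s - 1) is a factor.
Dividing, p(s) = (s - 1)(s^2 - 25).
Factor s^2 - 25: two numbers with sum 0 and product -25 are 5 and -5, so s^2 - 25 = (s - 5)(s + 5).
Hence p(s) = (s - 5) (s - 1) (s + 5), with roots -5, 1, 5.
At least one eigenvalue has non-negative real part, so the system is not asymptotically stable.

-5, 1, 5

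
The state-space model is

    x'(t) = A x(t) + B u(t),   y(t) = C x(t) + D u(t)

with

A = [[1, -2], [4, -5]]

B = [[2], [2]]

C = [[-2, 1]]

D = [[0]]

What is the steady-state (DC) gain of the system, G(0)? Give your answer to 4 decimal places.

-2.0000

G(0) = C(-A)^{-1}B + D = -C A^{-1} B + D.
det A = 3, so A^{-1} = (1/3)·adj(A) = [[-5/3, 2/3], [-4/3, 1/3]]
A^{-1} B = [-2, -2]^T
C A^{-1} B = 2
G(0) = D - C A^{-1} B = 0 - (2) = -2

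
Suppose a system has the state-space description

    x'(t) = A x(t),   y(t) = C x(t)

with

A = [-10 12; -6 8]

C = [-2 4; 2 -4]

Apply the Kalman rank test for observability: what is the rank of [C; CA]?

CA = [[-4, 8], [4, -8]]
Observability matrix O = [C; CA] = [[-2, 4], [2, -4], [-4, 8], [4, -8]]
Every row of O is a scalar multiple of row 1 = [-2, 4] (multipliers 1, -1, 2, -2), so the rows span a one-dimensional space.
O ≠ 0, hence rank(O) = 1.
rank(O) = 1 < n = 2, so the pair (A, C) is not completely observable.

1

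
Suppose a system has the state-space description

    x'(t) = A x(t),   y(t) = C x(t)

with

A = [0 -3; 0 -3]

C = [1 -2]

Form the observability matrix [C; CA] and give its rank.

2

CA = [[0, 3]]
Observability matrix O = [C; CA] = [[1, -2], [0, 3]]
det(O) = 1·3 - (-2)·0 = 3 - 0 = 3 ≠ 0, so rank(O) = 2.
rank(O) = 2 = n, so the pair (A, C) is completely observable.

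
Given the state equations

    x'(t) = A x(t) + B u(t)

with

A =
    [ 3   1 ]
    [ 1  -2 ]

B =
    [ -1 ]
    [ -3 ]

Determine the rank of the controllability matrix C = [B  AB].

2

AB = [[-6], [5]]
Controllability matrix C = [B  AB] = [[-1, -6], [-3, 5]]
det(C) = (-1)·5 - (-6)·(-3) = -5 - 18 = -23 ≠ 0, so rank(C) = 2.
rank(C) = 2 = n, so the pair (A, B) is completely controllable.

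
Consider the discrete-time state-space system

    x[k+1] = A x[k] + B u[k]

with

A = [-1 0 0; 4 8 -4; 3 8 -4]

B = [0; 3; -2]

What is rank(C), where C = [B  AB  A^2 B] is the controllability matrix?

2

AB = [[0], [32], [32]]
A^2B = [[0], [128], [128]]
Controllability matrix C = [B  AB  A^2B] = [[0, 0, 0], [3, 32, 128], [-2, 32, 128]]
Row 1 of C is identically zero, so rank(C) ≤ 2.
The 2×2 minor from rows 2, 3, columns 1, 2 is 3·32 - 32·(-2) = 96 - (-64) = 160 ≠ 0, so rank(C) = 2.
rank(C) = 2 < n = 3, so the pair (A, B) is not completely controllable.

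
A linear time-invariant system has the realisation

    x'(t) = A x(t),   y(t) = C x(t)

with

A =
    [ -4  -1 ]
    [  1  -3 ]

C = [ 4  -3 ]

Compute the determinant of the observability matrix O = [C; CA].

CA = [[-19, 5]]
Observability matrix O = [C; CA] = [[4, -3], [-19, 5]]
det(O) = 4·5 - (-3)·(-19) = 20 - 57 = -37
Since det(O) ≠ 0, rank(O) = 2 and the system is completely observable.

-37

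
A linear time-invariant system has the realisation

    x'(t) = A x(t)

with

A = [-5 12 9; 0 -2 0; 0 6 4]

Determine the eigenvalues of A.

det(sI - A) = s^3 - (tr A)s^2 + (M11 + M22 + M33)s - det A, where Mii is the 2×2 principal minor of A obtained by deleting row i and column i.
tr A = (-5) + (-2) + 4 = -3; M11 = (-2)·4 - 0·6 = -8 - 0 = -8; M22 = (-5)·4 - 9·0 = -20 - 0 = -20; M33 = (-5)·(-2) - 12·0 = 10 - 0 = 10; sum of minors = -18.
det A = (-5)·((-2)·4 - 0·6) - 12·(0·4 - 0·0) + 9·(0·6 - (-2)·0) = (-5)·(-8) - 12·0 + 9·0 = 40.
So p(s) = det(sI - A) = s^3 + 3s^2 - 18s - 40.
Rational-root test: any integer root divides -40. Testing small divisors, s = -2 works: p(-2) = -8 + 12 + 36 + (-40) = 0, so (s + 2) is a factor.
Dividing, p(s) = (s + 2)(s^2 + s - 20).
Factor s^2 + s - 20: two numbers with sum -1 and product -20 are 4 and -5, so s^2 + s - 20 = (s - 4)(s + 5).
Hence p(s) = (s - 4) (s + 2) (s + 5), with roots -5, -2, 4.
At least one eigenvalue has non-negative real part, so the system is not asymptotically stable.

-5, -2, 4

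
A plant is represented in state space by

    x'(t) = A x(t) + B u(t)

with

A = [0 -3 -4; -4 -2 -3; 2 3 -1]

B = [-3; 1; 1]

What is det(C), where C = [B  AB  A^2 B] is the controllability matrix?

-593

AB = [[-7], [7], [-4]]
A^2B = [[-5], [26], [11]]
Controllability matrix C = [B  AB  A^2B] = [[-3, -7, -5], [1, 7, 26], [1, -4, 11]]
Expanding along the first row, det(C) = (-3)·(7·11 - 26·(-4)) - (-7)·(1·11 - 26·1) + (-5)·(1·(-4) - 7·1) = (-3)·181 - (-7)·(-15) + (-5)·(-11) = -593
Since det(C) ≠ 0, rank(C) = 3 and the system is completely controllable.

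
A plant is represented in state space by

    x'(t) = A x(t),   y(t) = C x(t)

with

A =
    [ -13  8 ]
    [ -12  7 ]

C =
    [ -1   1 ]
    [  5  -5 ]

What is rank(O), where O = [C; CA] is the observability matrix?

1

CA = [[1, -1], [-5, 5]]
Observability matrix O = [C; CA] = [[-1, 1], [5, -5], [1, -1], [-5, 5]]
Every row of O is a scalar multiple of row 1 = [-1, 1] (multipliers 1, -5, -1, 5), so the rows span a one-dimensional space.
O ≠ 0, hence rank(O) = 1.
rank(O) = 1 < n = 2, so the pair (A, C) is not completely observable.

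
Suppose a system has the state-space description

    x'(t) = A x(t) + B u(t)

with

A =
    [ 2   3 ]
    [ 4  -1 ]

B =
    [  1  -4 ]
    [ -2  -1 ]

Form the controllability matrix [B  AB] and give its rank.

AB = [[-4, -11], [6, -15]]
Controllability matrix C = [B  AB] = [[1, -4, -4, -11], [-2, -1, 6, -15]]
Take the 2×2 submatrix of C formed by columns 1, 2: [[1, -4], [-2, -1]]. Its determinant is 1·(-1) - (-4)·(-2) = -1 - 8 = -9 ≠ 0.
So rank(C) ≥ 2; since C has 2 rows, rank(C) = 2.
rank(C) = 2 = n, so the pair (A, B) is completely controllable.

2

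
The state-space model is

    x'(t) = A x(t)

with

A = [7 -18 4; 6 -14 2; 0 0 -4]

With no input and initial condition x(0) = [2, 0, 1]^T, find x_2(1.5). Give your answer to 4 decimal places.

0.2442

det(sI - A) = s^3 - (tr A)s^2 + (M11 + M22 + M33)s - det A, where Mii is the 2×2 principal minor of A obtained by deleting row i and column i.
tr A = 7 + (-14) + (-4) = -11; M11 = (-14)·(-4) - 2·0 = 56 - 0 = 56; M22 = 7·(-4) - 4·0 = -28 - 0 = -28; M33 = 7·(-14) - (-18)·6 = -98 - (-108) = 10; sum of minors = 38.
det A = 7·((-14)·(-4) - 2·0) - (-18)·(6·(-4) - 2·0) + 4·(6·0 - (-14)·0) = 7·56 - (-18)·(-24) + 4·0 = -40.
So p(s) = det(sI - A) = s^3 + 11s^2 + 38s + 40.
Rational-root test: any integer root divides 40. Testing small divisors, s = -2 works: p(-2) = -8 + 44 + (-76) + 40 = 0, so (s + 2) is a factor.
Dividing, p(s) = (s + 2)(s^2 + 9s + 20).
Factor s^2 + 9s + 20: two numbers with sum -9 and product 20 are -4 and -5, so s^2 + 9s + 20 = (s + 4)(s + 5).
Hence p(s) = (s + 2) (s + 4) (s + 5), with roots -5, -4, -2.
The eigenvalues -5, -4, -2 are distinct and real, so A is diagonalisable and x(t) = e^{At} x(0) = V diag(e^{λ_i t}) V^{-1} x(0), where the columns of V are the eigenvectors.
λ = -5: A - (-5)I = [[12, -18, 4], [6, -9, 2], [0, 0, 1]]. v must be orthogonal to every row; (row 1) × (row 3) = [-18, -12, 0], so take v_1 = [-3, -2, 0]^T.
λ = -4: A - (-4)I = [[11, -18, 4], [6, -10, 2], [0, 0, 0]]. v must be orthogonal to every row; (row 1) × (row 2) = [4, 2, -2], so take v_2 = [-2, -1, 1]^T.
λ = -2: A - (-2)I = [[9, -18, 4], [6, -12, 2], [0, 0, -2]]. v must be orthogonal to every row; (row 1) × (row 2) = [12, 6, 0], so take v_3 = [2, 1, 0]^T.
V = [v_1 v_2 v_3] = [[-3, -2, 2], [-2, -1, 1], [0, 1, 0]] has det V = -1, so V^{-1} = adj(V)/det V = [[1, -2, 0], [0, 0, 1], [2, -3, 1]].
Modal coordinates z(0) = V^{-1} x(0): 1·2 + (-2)·0 + 0·1 = 2; 0·2 + 0·0 + 1·1 = 1; 2·2 + (-3)·0 + 1·1 = 5; so z(0) = [2, 1, 5]^T.
x_2(t) = Σ_i (v_i)_2 · z_i(0) · e^{λ_i t} (row 2 of V times the modal terms).
x_2(1.5) = (-2)·2·e^{-5·1.5} + (-1)·1·e^{-4·1.5} + 1·5·e^{-2·1.5} = (-4)·0.000553 + (-1)·0.002479 + 5·0.049787 = 0.2442.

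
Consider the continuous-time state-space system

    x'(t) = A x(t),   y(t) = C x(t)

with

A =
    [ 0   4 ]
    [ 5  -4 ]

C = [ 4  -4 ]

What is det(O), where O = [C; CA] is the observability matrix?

48

CA = [[-20, 32]]
Observability matrix O = [C; CA] = [[4, -4], [-20, 32]]
det(O) = 4·32 - (-4)·(-20) = 128 - 80 = 48
Since det(O) ≠ 0, rank(O) = 2 and the system is completely observable.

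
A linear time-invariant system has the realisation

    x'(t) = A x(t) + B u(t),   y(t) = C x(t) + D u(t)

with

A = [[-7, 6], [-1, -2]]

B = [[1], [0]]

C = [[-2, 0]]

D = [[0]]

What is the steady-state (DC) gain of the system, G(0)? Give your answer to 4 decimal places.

G(0) = C(-A)^{-1}B + D = -C A^{-1} B + D.
det A = 20, so A^{-1} = (1/20)·adj(A) = [[-1/10, -3/10], [1/20, -7/20]]
A^{-1} B = [-1/10, 1/20]^T
C A^{-1} B = 1/5
G(0) = D - C A^{-1} B = 0 - (1/5) = -1/5 ≈ -0.2000

-0.2000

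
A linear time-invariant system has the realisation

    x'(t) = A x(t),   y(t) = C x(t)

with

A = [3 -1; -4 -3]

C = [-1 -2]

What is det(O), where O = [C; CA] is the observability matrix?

3

CA = [[5, 7]]
Observability matrix O = [C; CA] = [[-1, -2], [5, 7]]
det(O) = (-1)·7 - (-2)·5 = -7 - (-10) = 3
Since det(O) ≠ 0, rank(O) = 2 and the system is completely observable.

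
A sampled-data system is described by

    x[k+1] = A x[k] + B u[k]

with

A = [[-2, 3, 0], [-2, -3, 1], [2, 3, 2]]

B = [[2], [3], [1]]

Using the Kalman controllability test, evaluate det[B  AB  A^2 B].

-3803

AB = [[5], [-12], [15]]
A^2B = [[-46], [41], [4]]
Controllability matrix C = [B  AB  A^2B] = [[2, 5, -46], [3, -12, 41], [1, 15, 4]]
Expanding along the first row, det(C) = 2·((-12)·4 - 41·15) - 5·(3·4 - 41·1) + (-46)·(3·15 - (-12)·1) = 2·(-663) - 5·(-29) + (-46)·57 = -3803
Since det(C) ≠ 0, rank(C) = 3 and the system is completely controllable.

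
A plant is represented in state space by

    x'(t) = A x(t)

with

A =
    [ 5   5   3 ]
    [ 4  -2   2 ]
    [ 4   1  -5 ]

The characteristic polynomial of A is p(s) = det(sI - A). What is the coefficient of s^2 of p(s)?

Expand det(sI - A) for the 3×3 matrix.
p(s) = s^3 + 2s^2 - 59s - 216.
(Check: constant term = det(-A) = (-1)^3 det A = -216; coefficient of s^2 = -tr A = 2.)
The coefficient of s^2 is 2.

2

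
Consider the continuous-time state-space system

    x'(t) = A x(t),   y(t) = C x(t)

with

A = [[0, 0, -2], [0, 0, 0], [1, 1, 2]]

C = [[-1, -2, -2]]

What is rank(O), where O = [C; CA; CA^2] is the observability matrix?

3

CA = [[-2, -2, -2]]
CA^2 = [[-2, -2, 0]]
Observability matrix O = [C; CA; CA^2] = [[-1, -2, -2], [-2, -2, -2], [-2, -2, 0]]
det(O) = (-1)·((-2)·0 - (-2)·(-2)) - (-2)·((-2)·0 - (-2)·(-2)) + (-2)·((-2)·(-2) - (-2)·(-2)) = (-1)·(-4) - (-2)·(-4) + (-2)·0 = -4 ≠ 0, so rank(O) = 3.
rank(O) = 3 = n, so the pair (A, C) is completely observable.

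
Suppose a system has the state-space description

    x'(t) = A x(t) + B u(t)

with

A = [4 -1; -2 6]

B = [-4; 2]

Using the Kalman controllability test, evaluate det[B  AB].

AB = [[-18], [20]]
Controllability matrix C = [B  AB] = [[-4, -18], [2, 20]]
det(C) = (-4)·20 - (-18)·2 = -80 - (-36) = -44
Since det(C) ≠ 0, rank(C) = 2 and the system is completely controllable.

-44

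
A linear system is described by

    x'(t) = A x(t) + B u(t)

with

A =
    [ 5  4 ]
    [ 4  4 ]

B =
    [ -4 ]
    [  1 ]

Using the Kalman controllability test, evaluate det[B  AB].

64

AB = [[-16], [-12]]
Controllability matrix C = [B  AB] = [[-4, -16], [1, -12]]
det(C) = (-4)·(-12) - (-16)·1 = 48 - (-16) = 64
Since det(C) ≠ 0, rank(C) = 2 and the system is completely controllable.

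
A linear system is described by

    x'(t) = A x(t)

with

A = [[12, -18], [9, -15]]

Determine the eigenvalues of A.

det(sI - A) = s^2 - (tr A)s + det A, with tr A = 12 + (-15) = -3 and det A = 12·(-15) - (-18)·9 = -180 - (-162) = -18.
So p(s) = det(sI - A) = s^2 + 3s - 18.
Factor s^2 + 3s - 18: two numbers with sum -3 and product -18 are 3 and -6, so s^2 + 3s - 18 = (s - 3)(s + 6).
Hence p(s) = (s - 3) (s + 6), with roots -6, 3.
At least one eigenvalue has non-negative real part, so the system is not asymptotically stable.

-6, 3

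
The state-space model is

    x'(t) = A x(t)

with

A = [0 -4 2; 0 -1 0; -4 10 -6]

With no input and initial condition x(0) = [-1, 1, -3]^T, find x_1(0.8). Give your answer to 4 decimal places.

-1.1687

det(sI - A) = s^3 - (tr A)s^2 + (M11 + M22 + M33)s - det A, where Mii is the 2×2 principal minor of A obtained by deleting row i and column i.
tr A = 0 + (-1) + (-6) = -7; M11 = (-1)·(-6) - 0·10 = 6 - 0 = 6; M22 = 0·(-6) - 2·(-4) = 0 - (-8) = 8; M33 = 0·(-1) - (-4)·0 = 0 - 0 = 0; sum of minors = 14.
det A = 0·((-1)·(-6) - 0·10) - (-4)·(0·(-6) - 0·(-4)) + 2·(0·10 - (-1)·(-4)) = 0·6 - (-4)·0 + 2·(-4) = -8.
So p(s) = det(sI - A) = s^3 + 7s^2 + 14s + 8.
Rational-root test: any integer root divides 8. Testing small divisors, s = -1 works: p(-1) = -1 + 7 + (-14) + 8 = 0, so (s + 1) is a factor.
Dividing, p(s) = (s + 1)(s^2 + 6s + 8).
Factor s^2 + 6s + 8: two numbers with sum -6 and product 8 are -2 and -4, so s^2 + 6s + 8 = (s + 2)(s + 4).
Hence p(s) = (s + 1) (s + 2) (s + 4), with roots -4, -2, -1.
The eigenvalues -4, -2, -1 are distinct and real, so A is diagonalisable and x(t) = e^{At} x(0) = V diag(e^{λ_i t}) V^{-1} x(0), where the columns of V are the eigenvectors.
λ = -4: A - (-4)I = [[4, -4, 2], [0, 3, 0], [-4, 10, -2]]. v must be orthogonal to every row; (row 1) × (row 2) = [-6, 0, 12], so take v_1 = [-1, 0, 2]^T.
λ = -2: A - (-2)I = [[2, -4, 2], [0, 1, 0], [-4, 10, -4]]. v must be orthogonal to every row; (row 1) × (row 2) = [-2, 0, 2], so take v_2 = [-1, 0, 1]^T.
λ = -1: A - (-1)I = [[1, -4, 2], [0, 0, 0], [-4, 10, -5]]. v must be orthogonal to every row; (row 1) × (row 3) = [0, -3, -6], so take v_3 = [0, 1, 2]^T.
V = [v_1 v_2 v_3] = [[-1, -1, 0], [0, 0, 1], [2, 1, 2]] has det V = -1, so V^{-1} = adj(V)/det V = [[1, -2, 1], [-2, 2, -1], [0, 1, 0]].
Modal coordinates z(0) = V^{-1} x(0): 1·(-1) + (-2)·1 + 1·(-3) = -6; (-2)·(-1) + 2·1 + (-1)·(-3) = 7; 0·(-1) + 1·1 + 0·(-3) = 1; so z(0) = [-6, 7, 1]^T.
x_1(t) = Σ_i (v_i)_1 · z_i(0) · e^{λ_i t} (row 1 of V times the modal terms).
x_1(0.8) = (-1)·(-6)·e^{-4·0.8} + (-1)·7·e^{-2·0.8} + 0·1·e^{-1·0.8} = 6·0.040762 + (-7)·0.201897 + 0·0.449329 = -1.1687.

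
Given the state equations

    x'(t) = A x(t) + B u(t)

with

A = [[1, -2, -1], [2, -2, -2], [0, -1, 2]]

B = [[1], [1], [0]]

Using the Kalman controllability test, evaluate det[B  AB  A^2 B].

AB = [[-1], [0], [-1]]
A^2B = [[0], [0], [-2]]
Controllability matrix C = [B  AB  A^2B] = [[1, -1, 0], [1, 0, 0], [0, -1, -2]]
Expanding along the first row, det(C) = 1·(0·(-2) - 0·(-1)) - (-1)·(1·(-2) - 0·0) + 0·(1·(-1) - 0·0) = 1·0 - (-1)·(-2) + 0·(-1) = -2
Since det(C) ≠ 0, rank(C) = 3 and the system is completely controllable.

-2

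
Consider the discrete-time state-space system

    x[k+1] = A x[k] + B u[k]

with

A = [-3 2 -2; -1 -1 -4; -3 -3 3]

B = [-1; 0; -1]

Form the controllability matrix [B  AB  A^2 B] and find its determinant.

AB = [[5], [5], [0]]
A^2B = [[-5], [-10], [-30]]
Controllability matrix C = [B  AB  A^2B] = [[-1, 5, -5], [0, 5, -10], [-1, 0, -30]]
Expanding along the first row, det(C) = (-1)·(5·(-30) - (-10)·0) - 5·(0·(-30) - (-10)·(-1)) + (-5)·(0·0 - 5·(-1)) = (-1)·(-150) - 5·(-10) + (-5)·5 = 175
Since det(C) ≠ 0, rank(C) = 3 and the system is completely controllable.

175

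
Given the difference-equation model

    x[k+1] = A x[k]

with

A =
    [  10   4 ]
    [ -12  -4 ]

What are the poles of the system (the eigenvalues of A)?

det(zI - A) = z^2 - (tr A)z + det A, with tr A = 10 + (-4) = 6 and det A = 10·(-4) - 4·(-12) = -40 - (-48) = 8.
So p(z) = det(zI - A) = z^2 - 6z + 8.
Factor z^2 - 6z + 8: two numbers with sum 6 and product 8 are 4 and 2, so z^2 - 6z + 8 = (z - 4)(z - 2).
Hence p(z) = (z - 4) (z - 2), with roots 2, 4.

2, 4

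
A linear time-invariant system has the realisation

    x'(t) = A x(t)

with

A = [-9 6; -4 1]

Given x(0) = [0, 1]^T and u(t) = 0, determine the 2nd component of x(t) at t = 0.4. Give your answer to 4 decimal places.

0.6329

det(sI - A) = s^2 - (tr A)s + det A, with tr A = (-9) + 1 = -8 and det A = (-9)·1 - 6·(-4) = -9 - (-24) = 15.
So p(s) = det(sI - A) = s^2 + 8s + 15.
Factor s^2 + 8s + 15: two numbers with sum -8 and product 15 are -3 and -5, so s^2 + 8s + 15 = (s + 3)(s + 5).
Hence p(s) = (s + 3) (s + 5), with roots -5, -3.
The eigenvalues -5, -3 are distinct and real, so A is diagonalisable and x(t) = e^{At} x(0) = V diag(e^{λ_i t}) V^{-1} x(0), where the columns of V are the eigenvectors.
λ = -5: A - (-5)I = [[-4, 6], [-4, 6]]. Row 1 gives (-4)·v1 + 6·v2 = 0, so take v_1 = [3, 2]^T.
λ = -3: A - (-3)I = [[-6, 6], [-4, 4]]. Row 1 gives (-6)·v1 + 6·v2 = 0, so take v_2 = [-1, -1]^T.
V = [v_1 v_2] = [[3, -1], [2, -1]] has det V = -1, so V^{-1} = adj(V)/det V = [[1, -1], [2, -3]].
Modal coordinates z(0) = V^{-1} x(0): 1·0 + (-1)·1 = -1; 2·0 + (-3)·1 = -3; so z(0) = [-1, -3]^T.
x_2(t) = Σ_i (v_i)_2 · z_i(0) · e^{λ_i t} (row 2 of V times the modal terms).
x_2(0.4) = 2·(-1)·e^{-5·0.4} + (-1)·(-3)·e^{-3·0.4} = (-2)·0.135335 + 3·0.301194 = 0.6329.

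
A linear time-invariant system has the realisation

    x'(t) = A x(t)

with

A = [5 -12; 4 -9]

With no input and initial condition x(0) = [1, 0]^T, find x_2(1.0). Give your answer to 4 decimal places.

det(sI - A) = s^2 - (tr A)s + det A, with tr A = 5 + (-9) = -4 and det A = 5·(-9) - (-12)·4 = -45 - (-48) = 3.
So p(s) = det(sI - A) = s^2 + 4s + 3.
Factor s^2 + 4s + 3: two numbers with sum -4 and product 3 are -1 and -3, so s^2 + 4s + 3 = (s + 1)(s + 3).
Hence p(s) = (s + 1) (s + 3), with roots -3, -1.
The eigenvalues -3, -1 are distinct and real, so A is diagonalisable and x(t) = e^{At} x(0) = V diag(e^{λ_i t}) V^{-1} x(0), where the columns of V are the eigenvectors.
λ = -3: A - (-3)I = [[8, -12], [4, -6]]. Row 1 gives 8·v1 + (-12)·v2 = 0, so take v_1 = [-3, -2]^T.
λ = -1: A - (-1)I = [[6, -12], [4, -8]]. Row 1 gives 6·v1 + (-12)·v2 = 0, so take v_2 = [2, 1]^T.
V = [v_1 v_2] = [[-3, 2], [-2, 1]] has det V = 1, so V^{-1} = adj(V)/det V = [[1, -2], [2, -3]].
Modal coordinates z(0) = V^{-1} x(0): 1·1 + (-2)·0 = 1; 2·1 + (-3)·0 = 2; so z(0) = [1, 2]^T.
x_2(t) = Σ_i (v_i)_2 · z_i(0) · e^{λ_i t} (row 2 of V times the modal terms).
x_2(1.0) = (-2)·1·e^{-3·1.0} + 1·2·e^{-1·1.0} = (-2)·0.049787 + 2·0.367879 = 0.6362.

0.6362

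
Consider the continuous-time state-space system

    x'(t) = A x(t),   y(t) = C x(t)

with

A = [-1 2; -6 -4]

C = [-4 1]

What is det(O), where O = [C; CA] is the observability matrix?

50

CA = [[-2, -12]]
Observability matrix O = [C; CA] = [[-4, 1], [-2, -12]]
det(O) = (-4)·(-12) - 1·(-2) = 48 - (-2) = 50
Since det(O) ≠ 0, rank(O) = 2 and the system is completely observable.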